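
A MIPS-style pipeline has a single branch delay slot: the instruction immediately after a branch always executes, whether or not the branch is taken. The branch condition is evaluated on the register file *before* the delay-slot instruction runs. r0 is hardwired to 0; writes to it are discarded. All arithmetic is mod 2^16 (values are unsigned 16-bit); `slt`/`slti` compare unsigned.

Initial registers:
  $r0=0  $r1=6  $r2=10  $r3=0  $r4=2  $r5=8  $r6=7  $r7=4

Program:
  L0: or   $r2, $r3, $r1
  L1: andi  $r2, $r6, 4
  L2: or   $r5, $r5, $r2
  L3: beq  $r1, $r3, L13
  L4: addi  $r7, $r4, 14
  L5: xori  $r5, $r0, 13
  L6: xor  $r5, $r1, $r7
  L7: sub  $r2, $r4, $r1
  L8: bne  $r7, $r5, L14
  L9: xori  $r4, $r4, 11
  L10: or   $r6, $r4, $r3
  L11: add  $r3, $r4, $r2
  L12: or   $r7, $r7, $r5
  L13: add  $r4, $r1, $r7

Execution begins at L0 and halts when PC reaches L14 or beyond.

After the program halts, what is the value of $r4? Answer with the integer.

  step pc=0: or   $r2, $r3, $r1  regs=(0,6,6,0,2,8,7,4)
  step pc=1: andi  $r2, $r6, 4  regs=(0,6,4,0,2,8,7,4)
  step pc=2: or   $r5, $r5, $r2  regs=(0,6,4,0,2,12,7,4)
  step pc=3: beq  $r1, $r3, L13  cond=F  regs=(0,6,4,0,2,12,7,4)
  step pc=4: addi  $r7, $r4, 14  regs=(0,6,4,0,2,12,7,16)
  step pc=5: xori  $r5, $r0, 13  regs=(0,6,4,0,2,13,7,16)
  step pc=6: xor  $r5, $r1, $r7  regs=(0,6,4,0,2,22,7,16)
  step pc=7: sub  $r2, $r4, $r1  regs=(0,6,65532,0,2,22,7,16)
  step pc=8: bne  $r7, $r5, L14  cond=T  regs=(0,6,65532,0,2,22,7,16)
  step pc=9: xori  $r4, $r4, 11  regs=(0,6,65532,0,9,22,7,16)

9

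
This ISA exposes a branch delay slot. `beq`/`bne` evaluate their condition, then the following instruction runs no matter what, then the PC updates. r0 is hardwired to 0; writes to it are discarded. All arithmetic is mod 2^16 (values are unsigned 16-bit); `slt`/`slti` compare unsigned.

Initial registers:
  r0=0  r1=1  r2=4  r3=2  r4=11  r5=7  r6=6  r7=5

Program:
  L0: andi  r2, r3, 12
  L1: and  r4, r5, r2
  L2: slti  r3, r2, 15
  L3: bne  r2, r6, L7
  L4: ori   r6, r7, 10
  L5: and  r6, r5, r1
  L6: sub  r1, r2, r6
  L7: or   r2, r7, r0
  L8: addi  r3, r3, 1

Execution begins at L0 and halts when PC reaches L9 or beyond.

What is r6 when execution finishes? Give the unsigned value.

  step pc=0: andi  r2, r3, 12  regs=(0,1,0,2,11,7,6,5)
  step pc=1: and  r4, r5, r2  regs=(0,1,0,2,0,7,6,5)
  step pc=2: slti  r3, r2, 15  regs=(0,1,0,1,0,7,6,5)
  step pc=3: bne  r2, r6, L7  cond=T  regs=(0,1,0,1,0,7,6,5)
  step pc=4: ori   r6, r7, 10  regs=(0,1,0,1,0,7,15,5)
  step pc=7: or   r2, r7, r0  regs=(0,1,5,1,0,7,15,5)
  step pc=8: addi  r3, r3, 1  regs=(0,1,5,2,0,7,15,5)

15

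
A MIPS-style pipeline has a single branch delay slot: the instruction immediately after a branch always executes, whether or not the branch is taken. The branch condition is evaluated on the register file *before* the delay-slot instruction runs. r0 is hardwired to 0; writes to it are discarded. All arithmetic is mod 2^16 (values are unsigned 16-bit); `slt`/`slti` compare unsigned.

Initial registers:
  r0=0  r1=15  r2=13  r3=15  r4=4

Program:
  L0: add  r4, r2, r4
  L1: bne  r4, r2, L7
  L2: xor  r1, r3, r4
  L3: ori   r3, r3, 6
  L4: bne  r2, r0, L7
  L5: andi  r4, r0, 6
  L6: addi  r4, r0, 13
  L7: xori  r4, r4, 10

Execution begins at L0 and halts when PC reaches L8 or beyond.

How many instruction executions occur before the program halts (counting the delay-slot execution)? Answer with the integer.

  step pc=0: add  r4, r2, r4  regs=(0,15,13,15,17)
  step pc=1: bne  r4, r2, L7  cond=T  regs=(0,15,13,15,17)
  step pc=2: xor  r1, r3, r4  regs=(0,30,13,15,17)
  step pc=7: xori  r4, r4, 10  regs=(0,30,13,15,27)

4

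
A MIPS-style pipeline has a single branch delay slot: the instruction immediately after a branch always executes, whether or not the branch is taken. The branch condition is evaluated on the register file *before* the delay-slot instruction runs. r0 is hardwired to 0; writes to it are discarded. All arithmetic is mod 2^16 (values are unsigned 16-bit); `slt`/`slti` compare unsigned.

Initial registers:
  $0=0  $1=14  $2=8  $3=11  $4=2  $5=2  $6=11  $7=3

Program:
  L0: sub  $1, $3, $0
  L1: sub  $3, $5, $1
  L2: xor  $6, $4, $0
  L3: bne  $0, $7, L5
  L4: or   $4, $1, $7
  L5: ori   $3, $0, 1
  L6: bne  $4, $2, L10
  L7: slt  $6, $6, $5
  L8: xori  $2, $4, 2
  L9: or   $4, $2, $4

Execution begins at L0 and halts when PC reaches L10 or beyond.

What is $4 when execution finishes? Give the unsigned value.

11

PC=0  sub  $1, $3, $0        | $0=0 $1=11 $2=8 $3=11 $4=2 $5=2 $6=11 $7=3
PC=1  sub  $3, $5, $1        | $0=0 $1=11 $2=8 $3=65527 $4=2 $5=2 $6=11 $7=3
PC=2  xor  $6, $4, $0        | $0=0 $1=11 $2=8 $3=65527 $4=2 $5=2 $6=2 $7=3
PC=3  bne  $0, $7, L5        | $0=0 $1=11 $2=8 $3=65527 $4=2 $5=2 $6=2 $7=3  [TAKEN]
PC=4  or   $4, $1, $7        | $0=0 $1=11 $2=8 $3=65527 $4=11 $5=2 $6=2 $7=3
PC=5  ori   $3, $0, 1        | $0=0 $1=11 $2=8 $3=1 $4=11 $5=2 $6=2 $7=3
PC=6  bne  $4, $2, L10       | $0=0 $1=11 $2=8 $3=1 $4=11 $5=2 $6=2 $7=3  [TAKEN]
PC=7  slt  $6, $6, $5        | $0=0 $1=11 $2=8 $3=1 $4=11 $5=2 $6=0 $7=3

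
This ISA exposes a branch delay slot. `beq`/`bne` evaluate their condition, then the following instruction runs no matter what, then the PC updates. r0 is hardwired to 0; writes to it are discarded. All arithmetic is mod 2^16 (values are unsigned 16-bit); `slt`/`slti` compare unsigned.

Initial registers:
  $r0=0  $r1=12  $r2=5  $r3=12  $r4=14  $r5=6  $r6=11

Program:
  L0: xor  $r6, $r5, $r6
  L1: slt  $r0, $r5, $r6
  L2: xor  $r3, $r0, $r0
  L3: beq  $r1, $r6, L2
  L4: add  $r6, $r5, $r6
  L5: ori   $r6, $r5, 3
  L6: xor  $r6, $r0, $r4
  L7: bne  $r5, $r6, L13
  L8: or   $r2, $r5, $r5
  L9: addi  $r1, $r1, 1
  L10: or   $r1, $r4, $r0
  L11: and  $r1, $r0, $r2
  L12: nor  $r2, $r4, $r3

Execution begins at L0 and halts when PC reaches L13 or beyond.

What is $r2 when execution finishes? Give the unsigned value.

6

PC=0  xor  $r6, $r5, $r6     | $r0=0 $r1=12 $r2=5 $r3=12 $r4=14 $r5=6 $r6=13
PC=1  slt  $r0, $r5, $r6     | $r0=0 $r1=12 $r2=5 $r3=12 $r4=14 $r5=6 $r6=13
PC=2  xor  $r3, $r0, $r0     | $r0=0 $r1=12 $r2=5 $r3=0 $r4=14 $r5=6 $r6=13
PC=3  beq  $r1, $r6, L2      | $r0=0 $r1=12 $r2=5 $r3=0 $r4=14 $r5=6 $r6=13  [not taken]
PC=4  add  $r6, $r5, $r6     | $r0=0 $r1=12 $r2=5 $r3=0 $r4=14 $r5=6 $r6=19
PC=5  ori   $r6, $r5, 3      | $r0=0 $r1=12 $r2=5 $r3=0 $r4=14 $r5=6 $r6=7
PC=6  xor  $r6, $r0, $r4     | $r0=0 $r1=12 $r2=5 $r3=0 $r4=14 $r5=6 $r6=14
PC=7  bne  $r5, $r6, L13     | $r0=0 $r1=12 $r2=5 $r3=0 $r4=14 $r5=6 $r6=14  [TAKEN]
PC=8  or   $r2, $r5, $r5     | $r0=0 $r1=12 $r2=6 $r3=0 $r4=14 $r5=6 $r6=14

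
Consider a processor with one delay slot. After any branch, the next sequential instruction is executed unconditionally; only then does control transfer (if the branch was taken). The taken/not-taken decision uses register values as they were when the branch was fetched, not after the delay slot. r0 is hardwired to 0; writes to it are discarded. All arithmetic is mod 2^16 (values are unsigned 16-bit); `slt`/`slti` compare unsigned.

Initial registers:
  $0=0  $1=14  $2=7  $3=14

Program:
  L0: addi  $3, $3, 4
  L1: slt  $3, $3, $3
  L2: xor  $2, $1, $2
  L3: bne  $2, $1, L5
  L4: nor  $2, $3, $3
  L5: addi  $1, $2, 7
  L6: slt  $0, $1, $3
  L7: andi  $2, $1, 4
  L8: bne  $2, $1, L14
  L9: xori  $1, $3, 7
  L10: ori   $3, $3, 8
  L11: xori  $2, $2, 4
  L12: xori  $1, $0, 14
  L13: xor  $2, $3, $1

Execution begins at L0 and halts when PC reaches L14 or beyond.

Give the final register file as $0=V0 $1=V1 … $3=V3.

[0] addi  $3, $3, 4  →  {$0:0, $1:14, $2:7, $3:18}
[1] slt  $3, $3, $3  →  {$0:0, $1:14, $2:7, $3:0}
[2] xor  $2, $1, $2  →  {$0:0, $1:14, $2:9, $3:0}
[3] bne  $2, $1, L5  →  {$0:0, $1:14, $2:9, $3:0}  ⟨branch taken⟩
[4] nor  $2, $3, $3  →  {$0:0, $1:14, $2:65535, $3:0}
[5] addi  $1, $2, 7  →  {$0:0, $1:6, $2:65535, $3:0}
[6] slt  $0, $1, $3  →  {$0:0, $1:6, $2:65535, $3:0}
[7] andi  $2, $1, 4  →  {$0:0, $1:6, $2:4, $3:0}
[8] bne  $2, $1, L14  →  {$0:0, $1:6, $2:4, $3:0}  ⟨branch taken⟩
[9] xori  $1, $3, 7  →  {$0:0, $1:7, $2:4, $3:0}

$0=0 $1=7 $2=4 $3=0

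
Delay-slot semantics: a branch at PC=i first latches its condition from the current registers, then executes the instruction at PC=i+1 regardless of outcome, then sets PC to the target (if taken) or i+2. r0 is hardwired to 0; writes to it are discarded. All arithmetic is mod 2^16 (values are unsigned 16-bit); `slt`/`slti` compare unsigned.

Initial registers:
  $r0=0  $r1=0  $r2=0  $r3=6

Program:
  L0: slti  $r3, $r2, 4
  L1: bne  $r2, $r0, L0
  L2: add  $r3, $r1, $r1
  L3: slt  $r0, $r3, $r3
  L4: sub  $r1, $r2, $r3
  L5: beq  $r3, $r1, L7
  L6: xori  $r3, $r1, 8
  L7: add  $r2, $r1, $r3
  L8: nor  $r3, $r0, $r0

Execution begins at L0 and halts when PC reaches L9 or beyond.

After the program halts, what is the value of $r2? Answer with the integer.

8

PC=0  slti  $r3, $r2, 4      | $r0=0 $r1=0 $r2=0 $r3=1
PC=1  bne  $r2, $r0, L0      | $r0=0 $r1=0 $r2=0 $r3=1  [not taken]
PC=2  add  $r3, $r1, $r1     | $r0=0 $r1=0 $r2=0 $r3=0
PC=3  slt  $r0, $r3, $r3     | $r0=0 $r1=0 $r2=0 $r3=0
PC=4  sub  $r1, $r2, $r3     | $r0=0 $r1=0 $r2=0 $r3=0
PC=5  beq  $r3, $r1, L7      | $r0=0 $r1=0 $r2=0 $r3=0  [TAKEN]
PC=6  xori  $r3, $r1, 8      | $r0=0 $r1=0 $r2=0 $r3=8
PC=7  add  $r2, $r1, $r3     | $r0=0 $r1=0 $r2=8 $r3=8
PC=8  nor  $r3, $r0, $r0     | $r0=0 $r1=0 $r2=8 $r3=65535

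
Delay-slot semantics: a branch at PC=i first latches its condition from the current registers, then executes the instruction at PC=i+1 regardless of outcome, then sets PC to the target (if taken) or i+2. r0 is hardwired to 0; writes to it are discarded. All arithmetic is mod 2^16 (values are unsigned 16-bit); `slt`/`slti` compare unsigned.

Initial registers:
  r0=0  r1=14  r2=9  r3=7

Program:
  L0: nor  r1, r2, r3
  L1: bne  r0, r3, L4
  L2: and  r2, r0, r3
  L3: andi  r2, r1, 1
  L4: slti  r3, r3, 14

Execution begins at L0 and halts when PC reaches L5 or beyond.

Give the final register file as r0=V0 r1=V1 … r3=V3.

r0=0 r1=65520 r2=0 r3=1

  step pc=0: nor  r1, r2, r3  regs=(0,65520,9,7)
  step pc=1: bne  r0, r3, L4  cond=T  regs=(0,65520,9,7)
  step pc=2: and  r2, r0, r3  regs=(0,65520,0,7)
  step pc=4: slti  r3, r3, 14  regs=(0,65520,0,1)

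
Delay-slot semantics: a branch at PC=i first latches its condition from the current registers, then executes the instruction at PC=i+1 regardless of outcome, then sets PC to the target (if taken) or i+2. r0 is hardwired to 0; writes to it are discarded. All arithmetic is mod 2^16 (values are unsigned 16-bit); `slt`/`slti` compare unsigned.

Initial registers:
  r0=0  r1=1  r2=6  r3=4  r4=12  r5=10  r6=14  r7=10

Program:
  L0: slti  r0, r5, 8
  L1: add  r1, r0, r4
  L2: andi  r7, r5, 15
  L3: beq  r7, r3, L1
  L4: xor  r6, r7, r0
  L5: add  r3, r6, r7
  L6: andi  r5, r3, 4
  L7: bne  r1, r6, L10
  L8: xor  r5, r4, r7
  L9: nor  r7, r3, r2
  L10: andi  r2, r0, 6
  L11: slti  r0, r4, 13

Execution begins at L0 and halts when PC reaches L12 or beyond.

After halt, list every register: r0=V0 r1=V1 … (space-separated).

r0=0 r1=12 r2=0 r3=20 r4=12 r5=6 r6=10 r7=10

PC=0  slti  r0, r5, 8        | r0=0 r1=1 r2=6 r3=4 r4=12 r5=10 r6=14 r7=10
PC=1  add  r1, r0, r4        | r0=0 r1=12 r2=6 r3=4 r4=12 r5=10 r6=14 r7=10
PC=2  andi  r7, r5, 15       | r0=0 r1=12 r2=6 r3=4 r4=12 r5=10 r6=14 r7=10
PC=3  beq  r7, r3, L1        | r0=0 r1=12 r2=6 r3=4 r4=12 r5=10 r6=14 r7=10  [not taken]
PC=4  xor  r6, r7, r0        | r0=0 r1=12 r2=6 r3=4 r4=12 r5=10 r6=10 r7=10
PC=5  add  r3, r6, r7        | r0=0 r1=12 r2=6 r3=20 r4=12 r5=10 r6=10 r7=10
PC=6  andi  r5, r3, 4        | r0=0 r1=12 r2=6 r3=20 r4=12 r5=4 r6=10 r7=10
PC=7  bne  r1, r6, L10       | r0=0 r1=12 r2=6 r3=20 r4=12 r5=4 r6=10 r7=10  [TAKEN]
PC=8  xor  r5, r4, r7        | r0=0 r1=12 r2=6 r3=20 r4=12 r5=6 r6=10 r7=10
PC=10 andi  r2, r0, 6        | r0=0 r1=12 r2=0 r3=20 r4=12 r5=6 r6=10 r7=10
PC=11 slti  r0, r4, 13       | r0=0 r1=12 r2=0 r3=20 r4=12 r5=6 r6=10 r7=10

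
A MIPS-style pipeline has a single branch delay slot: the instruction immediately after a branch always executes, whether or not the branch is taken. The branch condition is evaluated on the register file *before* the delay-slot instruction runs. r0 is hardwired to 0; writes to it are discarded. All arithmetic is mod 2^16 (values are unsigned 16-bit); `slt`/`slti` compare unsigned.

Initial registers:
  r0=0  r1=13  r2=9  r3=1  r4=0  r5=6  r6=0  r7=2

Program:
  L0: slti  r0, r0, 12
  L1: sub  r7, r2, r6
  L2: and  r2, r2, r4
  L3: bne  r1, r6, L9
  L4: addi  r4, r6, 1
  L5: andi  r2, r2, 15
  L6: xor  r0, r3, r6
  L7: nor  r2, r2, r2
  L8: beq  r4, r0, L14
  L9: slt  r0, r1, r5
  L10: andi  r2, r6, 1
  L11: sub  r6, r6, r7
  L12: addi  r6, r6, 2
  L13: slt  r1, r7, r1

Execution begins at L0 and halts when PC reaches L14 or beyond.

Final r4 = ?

1

[0] slti  r0, r0, 12  →  {r0:0, r1:13, r2:9, r3:1, r4:0, r5:6, r6:0, r7:2}
[1] sub  r7, r2, r6  →  {r0:0, r1:13, r2:9, r3:1, r4:0, r5:6, r6:0, r7:9}
[2] and  r2, r2, r4  →  {r0:0, r1:13, r2:0, r3:1, r4:0, r5:6, r6:0, r7:9}
[3] bne  r1, r6, L9  →  {r0:0, r1:13, r2:0, r3:1, r4:0, r5:6, r6:0, r7:9}  ⟨branch taken⟩
[4] addi  r4, r6, 1  →  {r0:0, r1:13, r2:0, r3:1, r4:1, r5:6, r6:0, r7:9}
[9] slt  r0, r1, r5  →  {r0:0, r1:13, r2:0, r3:1, r4:1, r5:6, r6:0, r7:9}
[10] andi  r2, r6, 1  →  {r0:0, r1:13, r2:0, r3:1, r4:1, r5:6, r6:0, r7:9}
[11] sub  r6, r6, r7  →  {r0:0, r1:13, r2:0, r3:1, r4:1, r5:6, r6:65527, r7:9}
[12] addi  r6, r6, 2  →  {r0:0, r1:13, r2:0, r3:1, r4:1, r5:6, r6:65529, r7:9}
[13] slt  r1, r7, r1  →  {r0:0, r1:1, r2:0, r3:1, r4:1, r5:6, r6:65529, r7:9}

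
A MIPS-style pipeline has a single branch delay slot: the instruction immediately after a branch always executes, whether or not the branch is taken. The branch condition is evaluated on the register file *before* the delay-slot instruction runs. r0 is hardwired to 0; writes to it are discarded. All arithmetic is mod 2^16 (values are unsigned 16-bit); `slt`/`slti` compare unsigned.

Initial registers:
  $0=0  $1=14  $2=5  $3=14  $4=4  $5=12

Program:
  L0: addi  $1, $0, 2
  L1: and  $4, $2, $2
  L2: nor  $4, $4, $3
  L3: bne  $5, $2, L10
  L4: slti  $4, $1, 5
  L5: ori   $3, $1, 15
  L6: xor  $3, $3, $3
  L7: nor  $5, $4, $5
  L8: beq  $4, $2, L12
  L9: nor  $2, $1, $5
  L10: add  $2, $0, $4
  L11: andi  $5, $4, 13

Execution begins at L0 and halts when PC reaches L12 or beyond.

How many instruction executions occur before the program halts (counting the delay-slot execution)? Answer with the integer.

PC=0  addi  $1, $0, 2        | $0=0 $1=2 $2=5 $3=14 $4=4 $5=12
PC=1  and  $4, $2, $2        | $0=0 $1=2 $2=5 $3=14 $4=5 $5=12
PC=2  nor  $4, $4, $3        | $0=0 $1=2 $2=5 $3=14 $4=65520 $5=12
PC=3  bne  $5, $2, L10       | $0=0 $1=2 $2=5 $3=14 $4=65520 $5=12  [TAKEN]
PC=4  slti  $4, $1, 5        | $0=0 $1=2 $2=5 $3=14 $4=1 $5=12
PC=10 add  $2, $0, $4        | $0=0 $1=2 $2=1 $3=14 $4=1 $5=12
PC=11 andi  $5, $4, 13       | $0=0 $1=2 $2=1 $3=14 $4=1 $5=1

7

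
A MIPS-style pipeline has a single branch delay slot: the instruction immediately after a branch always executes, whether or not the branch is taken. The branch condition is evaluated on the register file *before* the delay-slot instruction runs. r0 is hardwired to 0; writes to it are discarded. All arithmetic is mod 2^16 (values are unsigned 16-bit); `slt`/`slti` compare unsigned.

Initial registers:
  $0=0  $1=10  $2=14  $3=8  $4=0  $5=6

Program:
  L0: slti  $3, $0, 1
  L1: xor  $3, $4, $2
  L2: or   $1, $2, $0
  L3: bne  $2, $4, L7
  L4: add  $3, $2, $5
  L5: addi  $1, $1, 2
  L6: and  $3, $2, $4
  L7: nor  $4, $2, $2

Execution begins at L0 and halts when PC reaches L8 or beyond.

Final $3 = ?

20

  step pc=0: slti  $3, $0, 1  regs=(0,10,14,1,0,6)
  step pc=1: xor  $3, $4, $2  regs=(0,10,14,14,0,6)
  step pc=2: or   $1, $2, $0  regs=(0,14,14,14,0,6)
  step pc=3: bne  $2, $4, L7  cond=T  regs=(0,14,14,14,0,6)
  step pc=4: add  $3, $2, $5  regs=(0,14,14,20,0,6)
  step pc=7: nor  $4, $2, $2  regs=(0,14,14,20,65521,6)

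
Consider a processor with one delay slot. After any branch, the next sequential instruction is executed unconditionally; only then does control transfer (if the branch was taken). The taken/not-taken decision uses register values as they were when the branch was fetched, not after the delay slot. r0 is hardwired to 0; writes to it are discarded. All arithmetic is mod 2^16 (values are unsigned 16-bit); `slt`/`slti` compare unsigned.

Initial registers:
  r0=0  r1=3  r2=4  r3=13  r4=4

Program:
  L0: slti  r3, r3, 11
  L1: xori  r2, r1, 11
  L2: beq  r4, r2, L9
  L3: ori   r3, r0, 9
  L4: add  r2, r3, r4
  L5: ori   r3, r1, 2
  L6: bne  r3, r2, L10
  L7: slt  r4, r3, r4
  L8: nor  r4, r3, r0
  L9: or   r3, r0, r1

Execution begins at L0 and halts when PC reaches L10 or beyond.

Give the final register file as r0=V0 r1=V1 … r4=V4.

r0=0 r1=3 r2=13 r3=3 r4=1

#0 slti  r3, r3, 11 ; 0/3/4/0/4
#1 xori  r2, r1, 11 ; 0/3/8/0/4
#2 beq  r4, r2, L9 ; 0/3/8/0/4 ; →fallthru
#3 ori   r3, r0, 9 ; 0/3/8/9/4
#4 add  r2, r3, r4 ; 0/3/13/9/4
#5 ori   r3, r1, 2 ; 0/3/13/3/4
#6 bne  r3, r2, L10 ; 0/3/13/3/4 ; →target
#7 slt  r4, r3, r4 ; 0/3/13/3/1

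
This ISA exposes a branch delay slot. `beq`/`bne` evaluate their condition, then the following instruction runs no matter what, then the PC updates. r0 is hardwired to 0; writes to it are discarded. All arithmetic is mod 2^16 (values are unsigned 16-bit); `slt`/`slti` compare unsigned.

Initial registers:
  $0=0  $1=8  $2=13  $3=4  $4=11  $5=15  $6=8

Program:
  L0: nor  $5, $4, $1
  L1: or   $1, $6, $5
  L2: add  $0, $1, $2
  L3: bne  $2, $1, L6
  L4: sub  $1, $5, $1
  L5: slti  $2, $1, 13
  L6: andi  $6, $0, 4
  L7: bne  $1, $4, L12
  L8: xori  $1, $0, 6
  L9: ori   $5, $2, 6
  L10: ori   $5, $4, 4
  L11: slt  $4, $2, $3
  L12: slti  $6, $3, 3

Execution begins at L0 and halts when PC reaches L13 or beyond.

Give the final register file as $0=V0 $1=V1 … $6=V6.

#0 nor  $5, $4, $1 ; 0/8/13/4/11/65524/8
#1 or   $1, $6, $5 ; 0/65532/13/4/11/65524/8
#2 add  $0, $1, $2 ; 0/65532/13/4/11/65524/8
#3 bne  $2, $1, L6 ; 0/65532/13/4/11/65524/8 ; →target
#4 sub  $1, $5, $1 ; 0/65528/13/4/11/65524/8
#6 andi  $6, $0, 4 ; 0/65528/13/4/11/65524/0
#7 bne  $1, $4, L12 ; 0/65528/13/4/11/65524/0 ; →target
#8 xori  $1, $0, 6 ; 0/6/13/4/11/65524/0
#12 slti  $6, $3, 3 ; 0/6/13/4/11/65524/0

$0=0 $1=6 $2=13 $3=4 $4=11 $5=65524 $6=0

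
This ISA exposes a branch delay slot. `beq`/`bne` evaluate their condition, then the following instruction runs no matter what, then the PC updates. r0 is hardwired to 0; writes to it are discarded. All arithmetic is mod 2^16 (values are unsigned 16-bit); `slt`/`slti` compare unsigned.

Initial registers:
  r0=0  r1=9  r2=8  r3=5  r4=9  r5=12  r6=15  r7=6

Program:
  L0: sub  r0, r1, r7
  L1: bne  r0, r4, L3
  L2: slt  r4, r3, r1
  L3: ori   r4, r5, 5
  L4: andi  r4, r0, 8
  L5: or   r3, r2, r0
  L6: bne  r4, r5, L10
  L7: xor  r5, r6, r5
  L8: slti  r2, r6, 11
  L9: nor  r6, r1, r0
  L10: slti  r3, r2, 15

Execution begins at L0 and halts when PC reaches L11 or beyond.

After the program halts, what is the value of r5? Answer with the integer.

3

PC=0  sub  r0, r1, r7        | r0=0 r1=9 r2=8 r3=5 r4=9 r5=12 r6=15 r7=6
PC=1  bne  r0, r4, L3        | r0=0 r1=9 r2=8 r3=5 r4=9 r5=12 r6=15 r7=6  [TAKEN]
PC=2  slt  r4, r3, r1        | r0=0 r1=9 r2=8 r3=5 r4=1 r5=12 r6=15 r7=6
PC=3  ori   r4, r5, 5        | r0=0 r1=9 r2=8 r3=5 r4=13 r5=12 r6=15 r7=6
PC=4  andi  r4, r0, 8        | r0=0 r1=9 r2=8 r3=5 r4=0 r5=12 r6=15 r7=6
PC=5  or   r3, r2, r0        | r0=0 r1=9 r2=8 r3=8 r4=0 r5=12 r6=15 r7=6
PC=6  bne  r4, r5, L10       | r0=0 r1=9 r2=8 r3=8 r4=0 r5=12 r6=15 r7=6  [TAKEN]
PC=7  xor  r5, r6, r5        | r0=0 r1=9 r2=8 r3=8 r4=0 r5=3 r6=15 r7=6
PC=10 slti  r3, r2, 15       | r0=0 r1=9 r2=8 r3=1 r4=0 r5=3 r6=15 r7=6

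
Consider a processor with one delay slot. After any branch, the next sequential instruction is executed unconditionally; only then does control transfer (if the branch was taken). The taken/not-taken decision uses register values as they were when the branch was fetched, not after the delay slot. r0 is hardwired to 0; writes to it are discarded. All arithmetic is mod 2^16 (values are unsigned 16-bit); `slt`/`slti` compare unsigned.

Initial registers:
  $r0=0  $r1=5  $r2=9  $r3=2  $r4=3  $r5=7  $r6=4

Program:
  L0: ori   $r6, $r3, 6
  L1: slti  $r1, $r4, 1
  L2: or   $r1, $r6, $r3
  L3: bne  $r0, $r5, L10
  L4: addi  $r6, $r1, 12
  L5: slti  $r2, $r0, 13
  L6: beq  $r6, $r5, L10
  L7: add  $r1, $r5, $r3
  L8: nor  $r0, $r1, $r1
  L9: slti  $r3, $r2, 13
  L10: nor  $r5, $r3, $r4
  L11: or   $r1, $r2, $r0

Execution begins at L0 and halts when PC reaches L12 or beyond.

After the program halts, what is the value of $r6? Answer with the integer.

PC=0  ori   $r6, $r3, 6      | $r0=0 $r1=5 $r2=9 $r3=2 $r4=3 $r5=7 $r6=6
PC=1  slti  $r1, $r4, 1      | $r0=0 $r1=0 $r2=9 $r3=2 $r4=3 $r5=7 $r6=6
PC=2  or   $r1, $r6, $r3     | $r0=0 $r1=6 $r2=9 $r3=2 $r4=3 $r5=7 $r6=6
PC=3  bne  $r0, $r5, L10     | $r0=0 $r1=6 $r2=9 $r3=2 $r4=3 $r5=7 $r6=6  [TAKEN]
PC=4  addi  $r6, $r1, 12     | $r0=0 $r1=6 $r2=9 $r3=2 $r4=3 $r5=7 $r6=18
PC=10 nor  $r5, $r3, $r4     | $r0=0 $r1=6 $r2=9 $r3=2 $r4=3 $r5=65532 $r6=18
PC=11 or   $r1, $r2, $r0     | $r0=0 $r1=9 $r2=9 $r3=2 $r4=3 $r5=65532 $r6=18

18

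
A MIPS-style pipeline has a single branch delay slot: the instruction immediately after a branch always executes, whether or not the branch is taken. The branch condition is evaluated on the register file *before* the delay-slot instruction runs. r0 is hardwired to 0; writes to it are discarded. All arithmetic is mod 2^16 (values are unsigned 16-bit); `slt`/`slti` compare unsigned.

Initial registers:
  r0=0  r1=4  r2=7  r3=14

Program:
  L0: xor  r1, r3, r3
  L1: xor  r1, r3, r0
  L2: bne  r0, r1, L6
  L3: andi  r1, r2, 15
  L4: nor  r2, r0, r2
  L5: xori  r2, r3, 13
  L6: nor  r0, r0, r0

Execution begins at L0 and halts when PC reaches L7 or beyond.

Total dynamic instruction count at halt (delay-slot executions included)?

PC=0  xor  r1, r3, r3        | r0=0 r1=0 r2=7 r3=14
PC=1  xor  r1, r3, r0        | r0=0 r1=14 r2=7 r3=14
PC=2  bne  r0, r1, L6        | r0=0 r1=14 r2=7 r3=14  [TAKEN]
PC=3  andi  r1, r2, 15       | r0=0 r1=7 r2=7 r3=14
PC=6  nor  r0, r0, r0        | r0=0 r1=7 r2=7 r3=14

5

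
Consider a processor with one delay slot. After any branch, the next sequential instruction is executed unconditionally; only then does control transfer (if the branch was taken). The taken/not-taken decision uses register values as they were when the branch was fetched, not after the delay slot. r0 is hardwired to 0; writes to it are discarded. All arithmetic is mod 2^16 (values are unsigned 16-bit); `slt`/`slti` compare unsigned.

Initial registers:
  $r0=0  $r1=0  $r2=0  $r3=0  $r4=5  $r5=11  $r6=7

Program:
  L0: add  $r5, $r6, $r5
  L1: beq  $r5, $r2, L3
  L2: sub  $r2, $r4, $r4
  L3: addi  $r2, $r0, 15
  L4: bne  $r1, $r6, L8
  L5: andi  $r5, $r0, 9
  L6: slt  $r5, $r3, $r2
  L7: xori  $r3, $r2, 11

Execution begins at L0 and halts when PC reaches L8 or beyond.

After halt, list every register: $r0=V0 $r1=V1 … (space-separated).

[0] add  $r5, $r6, $r5  →  {$r0:0, $r1:0, $r2:0, $r3:0, $r4:5, $r5:18, $r6:7}
[1] beq  $r5, $r2, L3  →  {$r0:0, $r1:0, $r2:0, $r3:0, $r4:5, $r5:18, $r6:7}  ⟨branch fallthrough⟩
[2] sub  $r2, $r4, $r4  →  {$r0:0, $r1:0, $r2:0, $r3:0, $r4:5, $r5:18, $r6:7}
[3] addi  $r2, $r0, 15  →  {$r0:0, $r1:0, $r2:15, $r3:0, $r4:5, $r5:18, $r6:7}
[4] bne  $r1, $r6, L8  →  {$r0:0, $r1:0, $r2:15, $r3:0, $r4:5, $r5:18, $r6:7}  ⟨branch taken⟩
[5] andi  $r5, $r0, 9  →  {$r0:0, $r1:0, $r2:15, $r3:0, $r4:5, $r5:0, $r6:7}

$r0=0 $r1=0 $r2=15 $r3=0 $r4=5 $r5=0 $r6=7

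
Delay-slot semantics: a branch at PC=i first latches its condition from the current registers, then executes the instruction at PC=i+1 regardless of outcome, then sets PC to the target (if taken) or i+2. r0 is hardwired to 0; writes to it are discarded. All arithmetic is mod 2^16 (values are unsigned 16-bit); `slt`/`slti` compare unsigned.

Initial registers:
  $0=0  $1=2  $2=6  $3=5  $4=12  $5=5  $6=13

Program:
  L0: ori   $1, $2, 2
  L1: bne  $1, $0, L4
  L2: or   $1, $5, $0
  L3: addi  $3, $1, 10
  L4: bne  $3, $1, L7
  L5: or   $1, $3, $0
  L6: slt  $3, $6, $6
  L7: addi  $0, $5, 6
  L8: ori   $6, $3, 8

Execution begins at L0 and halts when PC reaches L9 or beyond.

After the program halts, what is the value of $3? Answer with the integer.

#0 ori   $1, $2, 2 ; 0/6/6/5/12/5/13
#1 bne  $1, $0, L4 ; 0/6/6/5/12/5/13 ; →target
#2 or   $1, $5, $0 ; 0/5/6/5/12/5/13
#4 bne  $3, $1, L7 ; 0/5/6/5/12/5/13 ; →fallthru
#5 or   $1, $3, $0 ; 0/5/6/5/12/5/13
#6 slt  $3, $6, $6 ; 0/5/6/0/12/5/13
#7 addi  $0, $5, 6 ; 0/5/6/0/12/5/13
#8 ori   $6, $3, 8 ; 0/5/6/0/12/5/8

0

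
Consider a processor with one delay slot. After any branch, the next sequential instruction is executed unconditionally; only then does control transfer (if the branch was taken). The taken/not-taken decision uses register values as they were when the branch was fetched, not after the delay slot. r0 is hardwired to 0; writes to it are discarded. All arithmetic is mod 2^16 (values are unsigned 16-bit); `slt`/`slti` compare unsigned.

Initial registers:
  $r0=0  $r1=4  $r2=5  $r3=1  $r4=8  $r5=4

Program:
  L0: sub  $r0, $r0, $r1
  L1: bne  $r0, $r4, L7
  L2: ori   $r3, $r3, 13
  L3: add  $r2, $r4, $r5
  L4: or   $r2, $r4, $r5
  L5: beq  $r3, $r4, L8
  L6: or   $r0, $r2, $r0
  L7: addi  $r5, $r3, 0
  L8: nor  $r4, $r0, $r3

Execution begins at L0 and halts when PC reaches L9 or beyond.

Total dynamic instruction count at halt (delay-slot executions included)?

5

#0 sub  $r0, $r0, $r1 ; 0/4/5/1/8/4
#1 bne  $r0, $r4, L7 ; 0/4/5/1/8/4 ; →target
#2 ori   $r3, $r3, 13 ; 0/4/5/13/8/4
#7 addi  $r5, $r3, 0 ; 0/4/5/13/8/13
#8 nor  $r4, $r0, $r3 ; 0/4/5/13/65522/13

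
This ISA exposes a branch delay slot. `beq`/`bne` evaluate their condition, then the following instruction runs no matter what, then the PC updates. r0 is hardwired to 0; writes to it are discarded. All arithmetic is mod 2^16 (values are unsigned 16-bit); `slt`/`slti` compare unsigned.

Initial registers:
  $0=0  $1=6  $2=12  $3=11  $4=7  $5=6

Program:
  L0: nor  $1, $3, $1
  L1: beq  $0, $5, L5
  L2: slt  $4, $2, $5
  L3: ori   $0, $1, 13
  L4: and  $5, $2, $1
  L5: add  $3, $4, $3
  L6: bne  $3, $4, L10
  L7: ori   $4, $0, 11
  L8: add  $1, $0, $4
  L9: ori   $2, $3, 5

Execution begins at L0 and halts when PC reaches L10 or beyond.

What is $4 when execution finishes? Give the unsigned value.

[0] nor  $1, $3, $1  →  {$0:0, $1:65520, $2:12, $3:11, $4:7, $5:6}
[1] beq  $0, $5, L5  →  {$0:0, $1:65520, $2:12, $3:11, $4:7, $5:6}  ⟨branch fallthrough⟩
[2] slt  $4, $2, $5  →  {$0:0, $1:65520, $2:12, $3:11, $4:0, $5:6}
[3] ori   $0, $1, 13  →  {$0:0, $1:65520, $2:12, $3:11, $4:0, $5:6}
[4] and  $5, $2, $1  →  {$0:0, $1:65520, $2:12, $3:11, $4:0, $5:0}
[5] add  $3, $4, $3  →  {$0:0, $1:65520, $2:12, $3:11, $4:0, $5:0}
[6] bne  $3, $4, L10  →  {$0:0, $1:65520, $2:12, $3:11, $4:0, $5:0}  ⟨branch taken⟩
[7] ori   $4, $0, 11  →  {$0:0, $1:65520, $2:12, $3:11, $4:11, $5:0}

11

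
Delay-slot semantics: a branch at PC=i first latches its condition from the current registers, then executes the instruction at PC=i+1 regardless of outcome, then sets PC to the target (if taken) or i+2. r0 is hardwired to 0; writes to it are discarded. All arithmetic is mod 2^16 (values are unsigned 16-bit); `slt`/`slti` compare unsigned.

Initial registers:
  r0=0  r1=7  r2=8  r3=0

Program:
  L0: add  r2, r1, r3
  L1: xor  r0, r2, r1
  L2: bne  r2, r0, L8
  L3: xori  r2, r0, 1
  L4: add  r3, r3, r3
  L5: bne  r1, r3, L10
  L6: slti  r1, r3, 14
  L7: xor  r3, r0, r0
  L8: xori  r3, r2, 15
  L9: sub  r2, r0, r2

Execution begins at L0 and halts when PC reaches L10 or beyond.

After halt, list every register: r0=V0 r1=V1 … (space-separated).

r0=0 r1=7 r2=65535 r3=14

PC=0  add  r2, r1, r3        | r0=0 r1=7 r2=7 r3=0
PC=1  xor  r0, r2, r1        | r0=0 r1=7 r2=7 r3=0
PC=2  bne  r2, r0, L8        | r0=0 r1=7 r2=7 r3=0  [TAKEN]
PC=3  xori  r2, r0, 1        | r0=0 r1=7 r2=1 r3=0
PC=8  xori  r3, r2, 15       | r0=0 r1=7 r2=1 r3=14
PC=9  sub  r2, r0, r2        | r0=0 r1=7 r2=65535 r3=14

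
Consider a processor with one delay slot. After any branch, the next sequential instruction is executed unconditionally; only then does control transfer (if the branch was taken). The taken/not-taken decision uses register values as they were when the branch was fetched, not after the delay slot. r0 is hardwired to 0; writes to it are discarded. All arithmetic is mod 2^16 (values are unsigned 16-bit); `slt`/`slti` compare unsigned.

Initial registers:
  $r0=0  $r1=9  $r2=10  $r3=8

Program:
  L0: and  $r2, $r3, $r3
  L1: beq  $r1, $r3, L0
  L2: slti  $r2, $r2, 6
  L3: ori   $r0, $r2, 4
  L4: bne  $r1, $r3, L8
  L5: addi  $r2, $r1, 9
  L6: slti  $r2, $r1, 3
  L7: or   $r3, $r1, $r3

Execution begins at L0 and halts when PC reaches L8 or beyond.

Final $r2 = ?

#0 and  $r2, $r3, $r3 ; 0/9/8/8
#1 beq  $r1, $r3, L0 ; 0/9/8/8 ; →fallthru
#2 slti  $r2, $r2, 6 ; 0/9/0/8
#3 ori   $r0, $r2, 4 ; 0/9/0/8
#4 bne  $r1, $r3, L8 ; 0/9/0/8 ; →target
#5 addi  $r2, $r1, 9 ; 0/9/18/8

18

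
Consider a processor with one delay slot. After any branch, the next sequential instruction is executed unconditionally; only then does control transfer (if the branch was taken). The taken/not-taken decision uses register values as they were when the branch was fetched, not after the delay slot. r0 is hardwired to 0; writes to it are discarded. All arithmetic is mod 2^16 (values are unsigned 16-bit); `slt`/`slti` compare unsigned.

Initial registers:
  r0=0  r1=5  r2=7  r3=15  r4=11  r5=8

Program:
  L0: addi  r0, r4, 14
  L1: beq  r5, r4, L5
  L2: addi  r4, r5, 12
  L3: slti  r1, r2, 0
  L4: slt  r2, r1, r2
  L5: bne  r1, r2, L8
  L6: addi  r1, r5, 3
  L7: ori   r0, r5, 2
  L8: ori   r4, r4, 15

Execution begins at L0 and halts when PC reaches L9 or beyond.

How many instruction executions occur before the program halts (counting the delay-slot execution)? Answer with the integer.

8

PC=0  addi  r0, r4, 14       | r0=0 r1=5 r2=7 r3=15 r4=11 r5=8
PC=1  beq  r5, r4, L5        | r0=0 r1=5 r2=7 r3=15 r4=11 r5=8  [not taken]
PC=2  addi  r4, r5, 12       | r0=0 r1=5 r2=7 r3=15 r4=20 r5=8
PC=3  slti  r1, r2, 0        | r0=0 r1=0 r2=7 r3=15 r4=20 r5=8
PC=4  slt  r2, r1, r2        | r0=0 r1=0 r2=1 r3=15 r4=20 r5=8
PC=5  bne  r1, r2, L8        | r0=0 r1=0 r2=1 r3=15 r4=20 r5=8  [TAKEN]
PC=6  addi  r1, r5, 3        | r0=0 r1=11 r2=1 r3=15 r4=20 r5=8
PC=8  ori   r4, r4, 15       | r0=0 r1=11 r2=1 r3=15 r4=31 r5=8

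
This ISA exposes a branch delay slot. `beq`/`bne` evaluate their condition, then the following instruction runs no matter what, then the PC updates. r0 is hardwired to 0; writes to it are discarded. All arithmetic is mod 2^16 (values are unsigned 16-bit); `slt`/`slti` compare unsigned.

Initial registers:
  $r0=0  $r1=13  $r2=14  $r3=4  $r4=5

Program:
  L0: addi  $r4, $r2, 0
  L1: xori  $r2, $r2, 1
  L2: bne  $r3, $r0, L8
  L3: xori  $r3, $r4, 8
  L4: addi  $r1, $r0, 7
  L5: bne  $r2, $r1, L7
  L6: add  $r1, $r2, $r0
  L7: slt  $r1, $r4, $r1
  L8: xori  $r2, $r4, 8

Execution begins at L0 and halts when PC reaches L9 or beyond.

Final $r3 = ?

#0 addi  $r4, $r2, 0 ; 0/13/14/4/14
#1 xori  $r2, $r2, 1 ; 0/13/15/4/14
#2 bne  $r3, $r0, L8 ; 0/13/15/4/14 ; →target
#3 xori  $r3, $r4, 8 ; 0/13/15/6/14
#8 xori  $r2, $r4, 8 ; 0/13/6/6/14

6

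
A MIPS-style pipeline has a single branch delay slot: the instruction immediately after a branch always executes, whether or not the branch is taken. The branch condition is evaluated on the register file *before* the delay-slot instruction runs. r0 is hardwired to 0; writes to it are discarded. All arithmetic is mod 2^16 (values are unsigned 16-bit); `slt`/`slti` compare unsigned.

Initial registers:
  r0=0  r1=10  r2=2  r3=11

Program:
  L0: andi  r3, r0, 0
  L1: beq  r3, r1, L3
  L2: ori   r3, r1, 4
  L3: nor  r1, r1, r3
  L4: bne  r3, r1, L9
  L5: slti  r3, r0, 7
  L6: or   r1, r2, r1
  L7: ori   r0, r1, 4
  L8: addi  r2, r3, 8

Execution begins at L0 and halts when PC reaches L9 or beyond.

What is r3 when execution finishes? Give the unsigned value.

  step pc=0: andi  r3, r0, 0  regs=(0,10,2,0)
  step pc=1: beq  r3, r1, L3  cond=F  regs=(0,10,2,0)
  step pc=2: ori   r3, r1, 4  regs=(0,10,2,14)
  step pc=3: nor  r1, r1, r3  regs=(0,65521,2,14)
  step pc=4: bne  r3, r1, L9  cond=T  regs=(0,65521,2,14)
  step pc=5: slti  r3, r0, 7  regs=(0,65521,2,1)

1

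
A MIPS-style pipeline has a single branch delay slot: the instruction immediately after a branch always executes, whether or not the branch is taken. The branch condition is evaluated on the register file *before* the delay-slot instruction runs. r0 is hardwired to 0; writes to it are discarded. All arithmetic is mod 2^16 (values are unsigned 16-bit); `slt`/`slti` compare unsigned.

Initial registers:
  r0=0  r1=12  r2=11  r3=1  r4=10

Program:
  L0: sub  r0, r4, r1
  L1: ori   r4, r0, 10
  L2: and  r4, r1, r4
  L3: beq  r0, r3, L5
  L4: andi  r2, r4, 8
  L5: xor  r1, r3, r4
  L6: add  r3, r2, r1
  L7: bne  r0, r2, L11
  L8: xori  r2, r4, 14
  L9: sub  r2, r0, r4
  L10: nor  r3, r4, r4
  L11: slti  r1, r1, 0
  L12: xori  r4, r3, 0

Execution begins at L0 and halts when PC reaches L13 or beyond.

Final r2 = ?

  step pc=0: sub  r0, r4, r1  regs=(0,12,11,1,10)
  step pc=1: ori   r4, r0, 10  regs=(0,12,11,1,10)
  step pc=2: and  r4, r1, r4  regs=(0,12,11,1,8)
  step pc=3: beq  r0, r3, L5  cond=F  regs=(0,12,11,1,8)
  step pc=4: andi  r2, r4, 8  regs=(0,12,8,1,8)
  step pc=5: xor  r1, r3, r4  regs=(0,9,8,1,8)
  step pc=6: add  r3, r2, r1  regs=(0,9,8,17,8)
  step pc=7: bne  r0, r2, L11  cond=T  regs=(0,9,8,17,8)
  step pc=8: xori  r2, r4, 14  regs=(0,9,6,17,8)
  step pc=11: slti  r1, r1, 0  regs=(0,0,6,17,8)
  step pc=12: xori  r4, r3, 0  regs=(0,0,6,17,17)

6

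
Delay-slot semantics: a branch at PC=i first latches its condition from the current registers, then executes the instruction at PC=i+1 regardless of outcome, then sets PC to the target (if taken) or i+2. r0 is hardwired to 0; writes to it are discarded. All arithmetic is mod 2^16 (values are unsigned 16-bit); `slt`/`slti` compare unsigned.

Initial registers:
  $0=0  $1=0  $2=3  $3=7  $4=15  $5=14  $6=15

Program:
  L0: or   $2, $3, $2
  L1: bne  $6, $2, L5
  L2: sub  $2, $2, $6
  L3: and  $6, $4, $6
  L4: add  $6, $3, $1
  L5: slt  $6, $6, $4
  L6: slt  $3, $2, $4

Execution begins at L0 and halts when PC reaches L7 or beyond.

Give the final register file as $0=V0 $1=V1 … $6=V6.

$0=0 $1=0 $2=65528 $3=0 $4=15 $5=14 $6=0

[0] or   $2, $3, $2  →  {$0:0, $1:0, $2:7, $3:7, $4:15, $5:14, $6:15}
[1] bne  $6, $2, L5  →  {$0:0, $1:0, $2:7, $3:7, $4:15, $5:14, $6:15}  ⟨branch taken⟩
[2] sub  $2, $2, $6  →  {$0:0, $1:0, $2:65528, $3:7, $4:15, $5:14, $6:15}
[5] slt  $6, $6, $4  →  {$0:0, $1:0, $2:65528, $3:7, $4:15, $5:14, $6:0}
[6] slt  $3, $2, $4  →  {$0:0, $1:0, $2:65528, $3:0, $4:15, $5:14, $6:0}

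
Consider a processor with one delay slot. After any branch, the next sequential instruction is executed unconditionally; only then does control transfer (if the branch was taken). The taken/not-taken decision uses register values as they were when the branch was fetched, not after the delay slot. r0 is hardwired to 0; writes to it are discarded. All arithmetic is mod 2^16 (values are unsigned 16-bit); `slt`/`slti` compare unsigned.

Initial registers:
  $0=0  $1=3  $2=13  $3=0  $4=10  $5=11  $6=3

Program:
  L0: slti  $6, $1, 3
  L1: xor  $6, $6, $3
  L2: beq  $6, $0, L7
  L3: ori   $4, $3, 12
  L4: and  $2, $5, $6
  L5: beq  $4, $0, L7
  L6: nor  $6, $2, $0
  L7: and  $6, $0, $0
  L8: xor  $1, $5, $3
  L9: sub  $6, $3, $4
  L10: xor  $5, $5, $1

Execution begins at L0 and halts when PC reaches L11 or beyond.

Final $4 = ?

#0 slti  $6, $1, 3 ; 0/3/13/0/10/11/0
#1 xor  $6, $6, $3 ; 0/3/13/0/10/11/0
#2 beq  $6, $0, L7 ; 0/3/13/0/10/11/0 ; →target
#3 ori   $4, $3, 12 ; 0/3/13/0/12/11/0
#7 and  $6, $0, $0 ; 0/3/13/0/12/11/0
#8 xor  $1, $5, $3 ; 0/11/13/0/12/11/0
#9 sub  $6, $3, $4 ; 0/11/13/0/12/11/65524
#10 xor  $5, $5, $1 ; 0/11/13/0/12/0/65524

12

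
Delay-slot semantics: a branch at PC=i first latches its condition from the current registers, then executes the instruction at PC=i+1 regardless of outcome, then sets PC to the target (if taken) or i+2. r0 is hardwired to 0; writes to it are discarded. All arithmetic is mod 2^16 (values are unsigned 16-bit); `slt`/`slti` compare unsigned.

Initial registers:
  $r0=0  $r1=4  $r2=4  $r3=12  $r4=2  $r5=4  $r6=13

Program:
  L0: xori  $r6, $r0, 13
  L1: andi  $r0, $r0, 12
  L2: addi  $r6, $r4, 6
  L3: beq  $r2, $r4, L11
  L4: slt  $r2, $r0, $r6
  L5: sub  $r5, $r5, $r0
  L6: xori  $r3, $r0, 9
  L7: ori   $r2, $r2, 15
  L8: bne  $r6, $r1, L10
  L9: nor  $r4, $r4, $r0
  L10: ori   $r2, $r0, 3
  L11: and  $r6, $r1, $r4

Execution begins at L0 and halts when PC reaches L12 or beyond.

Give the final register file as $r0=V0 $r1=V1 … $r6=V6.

[0] xori  $r6, $r0, 13  →  {$r0:0, $r1:4, $r2:4, $r3:12, $r4:2, $r5:4, $r6:13}
[1] andi  $r0, $r0, 12  →  {$r0:0, $r1:4, $r2:4, $r3:12, $r4:2, $r5:4, $r6:13}
[2] addi  $r6, $r4, 6  →  {$r0:0, $r1:4, $r2:4, $r3:12, $r4:2, $r5:4, $r6:8}
[3] beq  $r2, $r4, L11  →  {$r0:0, $r1:4, $r2:4, $r3:12, $r4:2, $r5:4, $r6:8}  ⟨branch fallthrough⟩
[4] slt  $r2, $r0, $r6  →  {$r0:0, $r1:4, $r2:1, $r3:12, $r4:2, $r5:4, $r6:8}
[5] sub  $r5, $r5, $r0  →  {$r0:0, $r1:4, $r2:1, $r3:12, $r4:2, $r5:4, $r6:8}
[6] xori  $r3, $r0, 9  →  {$r0:0, $r1:4, $r2:1, $r3:9, $r4:2, $r5:4, $r6:8}
[7] ori   $r2, $r2, 15  →  {$r0:0, $r1:4, $r2:15, $r3:9, $r4:2, $r5:4, $r6:8}
[8] bne  $r6, $r1, L10  →  {$r0:0, $r1:4, $r2:15, $r3:9, $r4:2, $r5:4, $r6:8}  ⟨branch taken⟩
[9] nor  $r4, $r4, $r0  →  {$r0:0, $r1:4, $r2:15, $r3:9, $r4:65533, $r5:4, $r6:8}
[10] ori   $r2, $r0, 3  →  {$r0:0, $r1:4, $r2:3, $r3:9, $r4:65533, $r5:4, $r6:8}
[11] and  $r6, $r1, $r4  →  {$r0:0, $r1:4, $r2:3, $r3:9, $r4:65533, $r5:4, $r6:4}

$r0=0 $r1=4 $r2=3 $r3=9 $r4=65533 $r5=4 $r6=4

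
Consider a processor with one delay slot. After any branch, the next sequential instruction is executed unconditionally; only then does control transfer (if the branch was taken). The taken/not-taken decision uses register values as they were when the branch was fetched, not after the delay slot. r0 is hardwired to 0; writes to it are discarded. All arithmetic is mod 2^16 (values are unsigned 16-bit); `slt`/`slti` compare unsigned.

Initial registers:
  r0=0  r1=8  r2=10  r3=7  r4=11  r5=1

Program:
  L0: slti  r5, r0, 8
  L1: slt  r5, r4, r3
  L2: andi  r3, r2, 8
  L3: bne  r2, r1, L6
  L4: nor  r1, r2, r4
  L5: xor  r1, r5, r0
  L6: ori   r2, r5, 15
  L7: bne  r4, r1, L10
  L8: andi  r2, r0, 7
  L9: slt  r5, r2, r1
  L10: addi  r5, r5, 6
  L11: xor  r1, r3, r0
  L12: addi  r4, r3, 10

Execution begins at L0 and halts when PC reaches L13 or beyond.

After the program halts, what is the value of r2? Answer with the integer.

0

  step pc=0: slti  r5, r0, 8  regs=(0,8,10,7,11,1)
  step pc=1: slt  r5, r4, r3  regs=(0,8,10,7,11,0)
  step pc=2: andi  r3, r2, 8  regs=(0,8,10,8,11,0)
  step pc=3: bne  r2, r1, L6  cond=T  regs=(0,8,10,8,11,0)
  step pc=4: nor  r1, r2, r4  regs=(0,65524,10,8,11,0)
  step pc=6: ori   r2, r5, 15  regs=(0,65524,15,8,11,0)
  step pc=7: bne  r4, r1, L10  cond=T  regs=(0,65524,15,8,11,0)
  step pc=8: andi  r2, r0, 7  regs=(0,65524,0,8,11,0)
  step pc=10: addi  r5, r5, 6  regs=(0,65524,0,8,11,6)
  step pc=11: xor  r1, r3, r0  regs=(0,8,0,8,11,6)
  step pc=12: addi  r4, r3, 10  regs=(0,8,0,8,18,6)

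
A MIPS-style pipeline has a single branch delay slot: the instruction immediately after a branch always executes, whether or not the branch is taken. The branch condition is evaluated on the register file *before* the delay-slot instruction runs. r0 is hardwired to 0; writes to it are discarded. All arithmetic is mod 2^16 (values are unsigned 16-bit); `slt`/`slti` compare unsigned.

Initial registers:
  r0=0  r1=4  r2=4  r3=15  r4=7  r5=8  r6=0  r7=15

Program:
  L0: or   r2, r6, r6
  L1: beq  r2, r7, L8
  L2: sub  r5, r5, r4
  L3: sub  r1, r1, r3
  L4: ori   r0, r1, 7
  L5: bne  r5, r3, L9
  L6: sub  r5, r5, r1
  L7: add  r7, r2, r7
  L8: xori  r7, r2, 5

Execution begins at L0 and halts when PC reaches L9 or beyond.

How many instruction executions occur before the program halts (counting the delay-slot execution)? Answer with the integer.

PC=0  or   r2, r6, r6        | r0=0 r1=4 r2=0 r3=15 r4=7 r5=8 r6=0 r7=15
PC=1  beq  r2, r7, L8        | r0=0 r1=4 r2=0 r3=15 r4=7 r5=8 r6=0 r7=15  [not taken]
PC=2  sub  r5, r5, r4        | r0=0 r1=4 r2=0 r3=15 r4=7 r5=1 r6=0 r7=15
PC=3  sub  r1, r1, r3        | r0=0 r1=65525 r2=0 r3=15 r4=7 r5=1 r6=0 r7=15
PC=4  ori   r0, r1, 7        | r0=0 r1=65525 r2=0 r3=15 r4=7 r5=1 r6=0 r7=15
PC=5  bne  r5, r3, L9        | r0=0 r1=65525 r2=0 r3=15 r4=7 r5=1 r6=0 r7=15  [TAKEN]
PC=6  sub  r5, r5, r1        | r0=0 r1=65525 r2=0 r3=15 r4=7 r5=12 r6=0 r7=15

7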